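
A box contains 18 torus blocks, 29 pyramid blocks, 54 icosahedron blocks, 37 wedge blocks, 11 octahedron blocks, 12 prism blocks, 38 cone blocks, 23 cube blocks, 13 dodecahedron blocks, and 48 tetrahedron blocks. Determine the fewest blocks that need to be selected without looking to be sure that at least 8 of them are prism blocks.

279

In the worst case for collecting prism blocks, every non-prism block comes out first.
There are 18 + 29 + 54 + 37 + 11 + 38 + 23 + 13 + 48 = 271 non-prism blocks altogether.
After those, each further block must be prism, so 271 + 8 = 279 draws guarantee 8 prism blocks.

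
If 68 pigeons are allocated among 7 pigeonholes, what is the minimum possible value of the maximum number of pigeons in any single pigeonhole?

By the pigeonhole principle, the 7 pigeonholes are the holes and the 68 pigeons are the pigeons.
If every pigeonhole held at most 9 pigeons, the total would be at most 7 × 9 = 63, which is less than 68.
So some pigeonhole holds at least ⌈68/7⌉ = 10 pigeons.

10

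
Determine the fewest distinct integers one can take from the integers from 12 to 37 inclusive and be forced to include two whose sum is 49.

14

Two chosen integers sum to 49 exactly when both halves of some pair {x, 49−x} with 12 ≤ x ≤ 49−x ≤ 37 are chosen — 13 such pairs.
Every element belongs to one of those pairs, so the worst case picks one from each: 13 integers.
The 14th integer has to be the second member of some pair, so 13 + 1 = 14.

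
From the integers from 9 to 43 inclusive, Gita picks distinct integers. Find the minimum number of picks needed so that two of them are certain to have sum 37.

26

Two chosen integers sum to 37 exactly when both halves of some pair {x, 37−x} with 9 ≤ x ≤ 37−x ≤ 28 are chosen — 10 such pairs.
The remaining 15 elements (those with no distinct partner in range) can never complete a 37-sum, so the worst case takes all of them and one from each pair: 15 + 10 = 25.
Pigeonhole: the 26th integer has to be the second member of some pair, so 25 + 1 = 26.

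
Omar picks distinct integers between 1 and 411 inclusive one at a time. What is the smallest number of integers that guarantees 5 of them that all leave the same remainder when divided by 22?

89

The 22 residue classes mod 22 are the pigeonholes.
With 88 integers one could put 4 in each residue class and have no class reach 5.
The 89th integer pushes some class to 5, so 22·4 + 1 = 89.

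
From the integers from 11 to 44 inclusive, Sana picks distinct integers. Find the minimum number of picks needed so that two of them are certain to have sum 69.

A set avoiding the sum 69 can contain at most one of each pair {x, 69−x}, plus the 14 elements whose complement lies outside the range.
The integers 11, …, 34 (24 of them) are such a set: any two sum to at least 11+12 = 23 and at most 33+34 = 67 < 69.
By the pigeonhole principle, any 25th integer completes one of the 10 pairs, so 25 choices force a sum of 69.

25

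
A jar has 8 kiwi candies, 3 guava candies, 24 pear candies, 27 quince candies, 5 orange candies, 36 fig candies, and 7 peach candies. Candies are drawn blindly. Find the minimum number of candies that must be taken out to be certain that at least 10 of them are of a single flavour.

An adversary could hand out at most 9 candies per flavour (4 flavours run out sooner): 8 + 3 + 9 + 9 + 5 + 9 + 7 = 50 candies and still no flavour has 10.
By pigeonhole, one more candy lands in a flavour already at 9, so 51 draws are enough and 50 are not.

51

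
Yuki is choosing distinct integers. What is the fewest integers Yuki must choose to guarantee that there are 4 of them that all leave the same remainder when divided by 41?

By pigeonhole, the 41 residue classes mod 41 are the pigeonholes.
With 123 integers one could put 3 in each residue class and have no class reach 4.
The 124th integer pushes some class to 4, so 41·3 + 1 = 124.

124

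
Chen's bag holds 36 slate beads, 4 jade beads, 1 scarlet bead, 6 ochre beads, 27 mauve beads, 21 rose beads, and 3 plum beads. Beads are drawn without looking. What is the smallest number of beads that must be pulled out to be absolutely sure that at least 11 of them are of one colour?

45

By pigeonhole, put each drawn bead into a box by colour. The largest draw with every box below 11 takes min(count, 10) from each colour; colours with fewer than 10 contribute all they have.
Σ min(cᵢ, 10) = 10 + 4 + 1 + 6 + 10 + 10 + 3 = 44.
Draw number 44 + 1 = 45 must push one box to 11.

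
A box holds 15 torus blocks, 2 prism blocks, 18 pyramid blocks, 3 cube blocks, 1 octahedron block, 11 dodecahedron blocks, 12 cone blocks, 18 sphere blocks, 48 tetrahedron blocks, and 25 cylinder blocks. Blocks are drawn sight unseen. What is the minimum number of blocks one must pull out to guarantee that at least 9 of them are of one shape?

Put each drawn block into a box by shape. The largest draw with every box below 9 takes min(count, 8) from each shape; shapes with fewer than 8 contribute all they have.
Σ min(cᵢ, 8) = 8 + 2 + 8 + 3 + 1 + 8 + 8 + 8 + 8 + 8 = 62.
Draw number 62 + 1 = 63 must push one box to 9.

63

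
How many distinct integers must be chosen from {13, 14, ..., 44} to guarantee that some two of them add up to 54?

A set avoiding the sum 54 can contain at most one of each pair {x, 54−x}, plus the 4 elements whose complement lies outside the range or equal to its own complement.
The integers 27, …, 44 (18 of them) are such a set: any two sum to at least 27+28 = 55 > 54.
Any 19th integer completes one of the 14 pairs, so 19 choices force a sum of 54.

19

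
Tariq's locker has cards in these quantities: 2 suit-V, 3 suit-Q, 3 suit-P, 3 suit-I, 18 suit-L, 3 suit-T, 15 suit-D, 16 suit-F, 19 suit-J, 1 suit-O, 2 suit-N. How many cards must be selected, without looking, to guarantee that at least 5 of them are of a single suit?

34

The 11 suits are the holes; the cards drawn are the pigeons.
To avoid 5 of any one suit, the worst case takes at most 4 of each suit, or every card of a suit that has fewer than 4.
That gives 2 + 3 + 3 + 3 + 4 + 3 + 4 + 4 + 4 + 1 + 2 = 33 cards with no suit reaching 5.
The next card forces some suit to 5, so 33 + 1 = 34.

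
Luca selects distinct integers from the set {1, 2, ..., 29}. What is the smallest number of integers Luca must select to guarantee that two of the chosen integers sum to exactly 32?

17

Two chosen integers sum to 32 exactly when both halves of some pair {x, 32−x} with 3 ≤ x ≤ 32−x ≤ 29 are chosen — 13 such pairs.
The remaining 3 elements (those with no distinct partner in range) can never complete a 32-sum, so the worst case takes all of them and one from each pair: 3 + 13 = 16.
The 17th integer has to be the second member of some pair, so 16 + 1 = 17.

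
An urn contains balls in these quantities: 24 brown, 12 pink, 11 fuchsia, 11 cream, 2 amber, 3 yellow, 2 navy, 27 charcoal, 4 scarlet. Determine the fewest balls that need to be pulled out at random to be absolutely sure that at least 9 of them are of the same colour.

By the pigeonhole principle, the 9 colours are the holes; the balls drawn are the pigeons.
To avoid 9 of any one colour, the worst case takes at most 8 of each colour, or every ball of a colour that has fewer than 8.
That gives 8 + 8 + 8 + 8 + 2 + 3 + 2 + 8 + 4 = 51 balls with no colour reaching 9.
The next ball forces some colour to 9, so 51 + 1 = 52.

52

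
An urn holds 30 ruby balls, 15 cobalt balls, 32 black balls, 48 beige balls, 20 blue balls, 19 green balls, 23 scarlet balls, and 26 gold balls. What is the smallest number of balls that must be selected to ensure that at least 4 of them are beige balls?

In the worst case for collecting beige balls, every non-beige ball comes out first.
There are 30 + 15 + 32 + 20 + 19 + 23 + 26 = 165 non-beige balls altogether.
After those, each further ball must be beige, so 165 + 4 = 169 draws guarantee 4 beige balls.

169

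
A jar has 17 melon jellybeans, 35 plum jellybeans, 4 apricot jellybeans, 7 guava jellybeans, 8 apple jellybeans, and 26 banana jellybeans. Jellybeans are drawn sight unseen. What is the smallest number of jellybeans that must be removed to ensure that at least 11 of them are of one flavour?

50

Pigeonhole: the 6 flavours are the holes; the jellybeans drawn are the pigeons.
To avoid 11 of any one flavour, the worst case takes at most 10 of each flavour, or every jellybean of a flavour that has fewer than 10.
That gives 10 + 10 + 4 + 7 + 8 + 10 = 49 jellybeans with no flavour reaching 11.
The next jellybean forces some flavour to 11, so 49 + 1 = 50.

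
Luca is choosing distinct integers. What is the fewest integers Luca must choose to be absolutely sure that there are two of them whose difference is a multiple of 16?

Integers whose pairwise differences are multiples of 16 are exactly those sharing a remainder mod 16. By pigeonhole, the 16 residue classes mod 16 are the pigeonholes.
With 16 integers one could put 1 in each residue class and have no class reach 2.
The 17th integer pushes some class to 2, so 16·1 + 1 = 17.

17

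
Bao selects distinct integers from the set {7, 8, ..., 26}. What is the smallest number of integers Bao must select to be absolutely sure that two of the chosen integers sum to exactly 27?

Two chosen integers sum to 27 exactly when both halves of some pair {x, 27−x} with 7 ≤ x ≤ 27−x ≤ 20 are chosen — 7 such pairs.
The remaining 6 elements (those with no distinct partner in range) can never complete a 27-sum, so the worst case takes all of them and one from each pair: 6 + 7 = 13.
The 14th integer has to be the second member of some pair, so 13 + 1 = 14.

14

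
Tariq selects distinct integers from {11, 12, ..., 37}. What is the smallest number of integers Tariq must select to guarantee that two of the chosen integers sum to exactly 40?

Group the elements by complementary pair {x, 40−x}: {11,29}, {12,28}, {13,27}, …, giving 9 two-element pairs; the single value 20 (it cannot pair with itself since the integers are distinct); and 8 integers whose partner 40−x falls outside [11,37].
Treating each of those 18 groups as a pigeonhole, one can pick one integer per group — 18 integers — with no two summing to 40.
The 19th integer lands in an occupied pair, forcing a sum of 40.

19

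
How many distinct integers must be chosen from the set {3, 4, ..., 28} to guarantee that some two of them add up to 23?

Group the elements by complementary pair {x, 23−x}: {3,20}, {4,19}, {5,18}, …, giving 9 two-element pairs and 8 integers whose partner 23−x falls outside [3,28].
By pigeonhole, treating each of those 17 groups as a pigeonhole, one can pick one integer per group — 17 integers — with no two summing to 23.
The 18th integer lands in an occupied pair, forcing a sum of 23.

18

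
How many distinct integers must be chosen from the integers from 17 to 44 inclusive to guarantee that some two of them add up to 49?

21

Two chosen integers sum to 49 exactly when both halves of some pair {x, 49−x} with 17 ≤ x ≤ 49−x ≤ 32 are chosen — 8 such pairs.
The remaining 12 elements (those with no distinct partner in range) can never complete a 49-sum, so the worst case takes all of them and one from each pair: 12 + 8 = 20.
By the pigeonhole principle, the 21st integer has to be the second member of some pair, so 20 + 1 = 21.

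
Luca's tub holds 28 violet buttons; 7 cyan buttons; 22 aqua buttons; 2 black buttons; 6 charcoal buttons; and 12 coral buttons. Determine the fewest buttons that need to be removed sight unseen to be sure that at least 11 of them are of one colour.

46

An adversary could hand out at most 10 buttons per colour (cyan, black, charcoal run out sooner): 10 + 7 + 10 + 2 + 6 + 10 = 45 buttons and still no colour has 11.
Pigeonhole: one more button lands in a colour already at 10, so 46 draws are enough and 45 are not.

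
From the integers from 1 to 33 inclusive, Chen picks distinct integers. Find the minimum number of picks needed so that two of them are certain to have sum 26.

22

Group the elements by complementary pair {x, 26−x}: {1,25}, {2,24}, {3,23}, …, giving 12 two-element pairs, the single value 13 (it cannot pair with itself since the integers are distinct), and 8 integers whose partner 26−x falls outside [1,33].
Treating each of those 21 groups as a pigeonhole, one can pick one integer per group — 21 integers — with no two summing to 26.
The 22nd integer lands in an occupied pair, forcing a sum of 26.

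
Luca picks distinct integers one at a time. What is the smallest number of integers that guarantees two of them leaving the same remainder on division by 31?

By the pigeonhole principle, the 31 residue classes mod 31 are the pigeonholes.
With 31 integers one could put 1 in each residue class and have no class reach 2.
The 32nd integer pushes some class to 2, so 31·1 + 1 = 32.

32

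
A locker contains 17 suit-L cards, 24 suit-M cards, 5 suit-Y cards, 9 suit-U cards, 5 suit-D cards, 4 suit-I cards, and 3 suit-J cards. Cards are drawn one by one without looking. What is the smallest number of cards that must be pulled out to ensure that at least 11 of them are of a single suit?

47

Put each drawn card into a box by suit. The largest draw with every box below 11 takes min(count, 10) from each suit; suits with fewer than 10 contribute all they have.
Σ min(cᵢ, 10) = 10 + 10 + 5 + 9 + 5 + 4 + 3 = 46.
Draw number 46 + 1 = 47 must push one box to 11.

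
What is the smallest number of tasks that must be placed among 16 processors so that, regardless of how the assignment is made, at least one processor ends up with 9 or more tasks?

129

With 128 tasks one could put exactly 8 in each of the 16 processors, and no processor would reach 9.
Pigeonhole: one more task must land in a processor that already has 8, giving it 9.
So 16 × 8 + 1 = 129 tasks are required.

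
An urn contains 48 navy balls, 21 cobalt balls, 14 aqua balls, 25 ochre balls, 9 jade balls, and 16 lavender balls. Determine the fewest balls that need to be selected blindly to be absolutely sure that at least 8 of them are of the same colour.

43

Put each drawn ball into a box by colour. The largest draw with every box below 8 takes min(count, 7) from each colour.
Σ min(cᵢ, 7) = 7 + 7 + 7 + 7 + 7 + 7 = 42.
Draw number 42 + 1 = 43 must push one box to 8.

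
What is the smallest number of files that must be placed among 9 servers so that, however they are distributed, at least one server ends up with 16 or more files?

136

With 135 files one could put exactly 15 in each of the 9 servers, and no server would reach 16.
By pigeonhole, one more file must land in a server that already has 15, giving it 16.
So 9 × 15 + 1 = 136 files are required.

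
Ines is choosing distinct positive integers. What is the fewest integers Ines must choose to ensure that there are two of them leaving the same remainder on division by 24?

25

The 24 residue classes mod 24 are the pigeonholes.
With 24 integers one could put 1 in each residue class and have no class reach 2.
The 25th integer pushes some class to 2, so 24·1 + 1 = 25.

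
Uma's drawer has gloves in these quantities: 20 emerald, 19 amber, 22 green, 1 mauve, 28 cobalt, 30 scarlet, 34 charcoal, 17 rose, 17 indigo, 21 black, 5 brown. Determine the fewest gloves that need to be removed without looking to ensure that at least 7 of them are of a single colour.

61

An adversary could hand out at most 6 gloves per colour (mauve, brown run out sooner): 6 + 6 + 6 + 1 + 6 + 6 + 6 + 6 + 6 + 6 + 5 = 60 gloves and still no colour has 7.
One more glove lands in a colour already at 6, so 61 draws are enough and 60 are not.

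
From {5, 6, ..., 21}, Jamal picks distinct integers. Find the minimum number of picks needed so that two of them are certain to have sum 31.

Group the elements by complementary pair {x, 31−x}: {10,21}, {11,20}, {12,19}, …, giving 6 two-element pairs and 5 integers whose partner 31−x falls outside [5,21].
By pigeonhole, treating each of those 11 groups as a pigeonhole, one can pick one integer per group — 11 integers — with no two summing to 31.
The 12th integer lands in an occupied pair, forcing a sum of 31.

12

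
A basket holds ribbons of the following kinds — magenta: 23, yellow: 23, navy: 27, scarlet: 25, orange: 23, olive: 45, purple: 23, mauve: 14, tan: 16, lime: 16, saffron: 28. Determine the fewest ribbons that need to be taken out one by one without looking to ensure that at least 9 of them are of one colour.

By the pigeonhole principle, the 11 colours are the holes; the ribbons drawn are the pigeons.
To avoid 9 of any one colour, the worst case takes at most 8 of each colour.
That gives 8 + 8 + 8 + 8 + 8 + 8 + 8 + 8 + 8 + 8 + 8 = 88 ribbons with no colour reaching 9.
The next ribbon forces some colour to 9, so 88 + 1 = 89.

89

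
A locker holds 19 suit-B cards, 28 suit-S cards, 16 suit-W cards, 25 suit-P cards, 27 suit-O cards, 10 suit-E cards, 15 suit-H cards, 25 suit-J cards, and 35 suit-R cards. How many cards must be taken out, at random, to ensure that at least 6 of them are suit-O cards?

In the worst case for collecting suit-O cards, every non-suit-O card comes out first.
There are 19 + 28 + 16 + 25 + 10 + 15 + 25 + 35 = 173 non-suit-O cards altogether.
After those, each further card must be suit-O, so 173 + 6 = 179 draws guarantee 6 suit-O cards.

179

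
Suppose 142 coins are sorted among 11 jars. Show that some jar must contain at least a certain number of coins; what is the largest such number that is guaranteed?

13

Pigeonhole: the 11 jars are the holes and the 142 coins are the pigeons.
If every jar held at most 12 coins, the total would be at most 11 × 12 = 132, which is less than 142.
So some jar holds at least ⌈142/11⌉ = 13 coins.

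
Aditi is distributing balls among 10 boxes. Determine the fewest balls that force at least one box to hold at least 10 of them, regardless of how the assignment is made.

With 90 balls one could put exactly 9 in each of the 10 boxes, and no box would reach 10.
By the pigeonhole principle, one more ball must land in a box that already has 9, giving it 10.
So 10 × 9 + 1 = 91 balls are required.

91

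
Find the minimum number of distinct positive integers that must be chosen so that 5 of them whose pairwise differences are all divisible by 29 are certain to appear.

Integers whose pairwise differences are multiples of 29 are exactly those sharing a remainder mod 29. Pigeonhole: the 29 residue classes mod 29 are the pigeonholes.
With 116 integers one could put 4 in each residue class and have no class reach 5.
The 117th integer pushes some class to 5, so 29·4 + 1 = 117.

117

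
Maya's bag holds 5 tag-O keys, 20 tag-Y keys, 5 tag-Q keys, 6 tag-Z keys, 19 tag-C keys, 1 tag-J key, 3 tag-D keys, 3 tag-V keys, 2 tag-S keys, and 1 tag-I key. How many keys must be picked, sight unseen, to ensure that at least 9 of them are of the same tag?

An adversary could hand out at most 8 keys per tag (8 tags run out sooner): 5 + 8 + 5 + 6 + 8 + 1 + 3 + 3 + 2 + 1 = 42 keys and still no tag has 9.
One more key lands in a tag already at 8, so 43 draws are enough and 42 are not.

43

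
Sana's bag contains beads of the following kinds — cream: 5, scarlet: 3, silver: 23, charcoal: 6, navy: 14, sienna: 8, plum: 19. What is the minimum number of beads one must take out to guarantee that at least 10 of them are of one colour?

50

Put each drawn bead into a box by colour. The largest draw with every box below 10 takes min(count, 9) from each colour; colours with fewer than 9 contribute all they have.
Σ min(cᵢ, 9) = 5 + 3 + 9 + 6 + 9 + 8 + 9 = 49.
Draw number 49 + 1 = 50 must push one box to 10.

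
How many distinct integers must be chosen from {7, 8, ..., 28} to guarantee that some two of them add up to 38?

14

A set avoiding the sum 38 can contain at most one of each pair {x, 38−x}, plus the 4 elements whose complement lies outside the range or equal to its own complement.
The integers 7, …, 19 (13 of them) are such a set: any two sum to at least 7+8 = 15 and at most 18+19 = 37 < 38.
Any 14th integer completes one of the 9 pairs, so 14 choices force a sum of 38.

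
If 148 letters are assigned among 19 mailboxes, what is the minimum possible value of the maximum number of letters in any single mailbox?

8

Pigeonhole: the 19 mailboxes are the holes and the 148 letters are the pigeons.
If every mailbox held at most 7 letters, the total would be at most 19 × 7 = 133, which is less than 148.
So some mailbox holds at least ⌈148/19⌉ = 8 letters.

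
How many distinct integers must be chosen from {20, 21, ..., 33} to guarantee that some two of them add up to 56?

10

Group the elements by complementary pair {x, 56−x}: {23,33}, {24,32}, {25,31}, …, giving 5 two-element pairs, the single value 28 (it cannot pair with itself since the integers are distinct), and 3 integers whose partner 56−x falls outside [20,33].
Treating each of those 9 groups as a pigeonhole, one can pick one integer per group — 9 integers — with no two summing to 56.
The 10th integer lands in an occupied pair, forcing a sum of 56.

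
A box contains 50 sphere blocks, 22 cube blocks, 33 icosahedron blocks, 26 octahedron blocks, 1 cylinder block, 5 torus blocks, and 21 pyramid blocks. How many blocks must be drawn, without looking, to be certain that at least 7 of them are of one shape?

37

Pigeonhole: put each drawn block into a box by shape. The largest draw with every box below 7 takes min(count, 6) from each shape; shapes with fewer than 6 contribute all they have.
Σ min(cᵢ, 6) = 6 + 6 + 6 + 6 + 1 + 5 + 6 = 36.
Draw number 36 + 1 = 37 must push one box to 7.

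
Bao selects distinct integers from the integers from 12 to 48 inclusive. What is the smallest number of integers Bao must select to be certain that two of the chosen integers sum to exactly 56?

22

A set avoiding the sum 56 can contain at most one of each pair {x, 56−x}, plus the 5 elements whose complement lies outside the range or equal to its own complement.
The integers 28, …, 48 (21 of them) are such a set: any two sum to at least 28+29 = 57 > 56.
Pigeonhole: any 22nd integer completes one of the 16 pairs, so 22 choices force a sum of 56.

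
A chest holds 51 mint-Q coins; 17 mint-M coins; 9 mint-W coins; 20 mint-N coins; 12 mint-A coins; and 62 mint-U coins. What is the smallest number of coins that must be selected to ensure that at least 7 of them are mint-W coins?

169

In the worst case for collecting mint-W coins, every non-mint-W coin comes out first.
There are 51 + 17 + 20 + 12 + 62 = 162 non-mint-W coins altogether.
After those, each further coin must be mint-W, so 162 + 7 = 169 draws guarantee 7 mint-W coins.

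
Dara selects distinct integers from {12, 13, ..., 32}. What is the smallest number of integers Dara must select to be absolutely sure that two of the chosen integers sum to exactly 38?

15

Group the elements by complementary pair {x, 38−x}: {12,26}, {13,25}, {14,24}, …, giving 7 two-element pairs, the single value 19 (it cannot pair with itself since the integers are distinct), and 6 integers whose partner 38−x falls outside [12,32].
By pigeonhole, treating each of those 14 groups as a pigeonhole, one can pick one integer per group — 14 integers — with no two summing to 38.
The 15th integer lands in an occupied pair, forcing a sum of 38.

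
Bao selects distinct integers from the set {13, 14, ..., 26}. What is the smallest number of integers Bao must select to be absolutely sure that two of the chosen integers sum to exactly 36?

10

Two chosen integers sum to 36 exactly when both halves of some pair {x, 36−x} with 13 ≤ x ≤ 36−x ≤ 23 are chosen — 5 such pairs.
The remaining 4 elements (those with no distinct partner in range) can never complete a 36-sum, so the worst case takes all of them and one from each pair: 4 + 5 = 9.
By the pigeonhole principle, the 10th integer has to be the second member of some pair, so 9 + 1 = 10.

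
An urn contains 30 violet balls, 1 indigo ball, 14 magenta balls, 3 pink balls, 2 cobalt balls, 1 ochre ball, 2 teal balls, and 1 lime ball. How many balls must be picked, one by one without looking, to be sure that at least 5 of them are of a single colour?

19

By the pigeonhole principle, the 8 colours are the holes; the balls drawn are the pigeons.
To avoid 5 of any one colour, the worst case takes at most 4 of each colour, or every ball of a colour that has fewer than 4.
That gives 4 + 1 + 4 + 3 + 2 + 1 + 2 + 1 = 18 balls with no colour reaching 5.
The next ball forces some colour to 5, so 18 + 1 = 19.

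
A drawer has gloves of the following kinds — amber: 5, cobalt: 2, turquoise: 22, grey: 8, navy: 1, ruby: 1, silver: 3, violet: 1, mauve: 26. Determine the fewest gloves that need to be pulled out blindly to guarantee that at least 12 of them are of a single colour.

By the pigeonhole principle, the 9 colours are the holes; the gloves drawn are the pigeons.
To avoid 12 of any one colour, the worst case takes at most 11 of each colour, or every glove of a colour that has fewer than 11.
That gives 5 + 2 + 11 + 8 + 1 + 1 + 3 + 1 + 11 = 43 gloves with no colour reaching 12.
The next glove forces some colour to 12, so 43 + 1 = 44.

44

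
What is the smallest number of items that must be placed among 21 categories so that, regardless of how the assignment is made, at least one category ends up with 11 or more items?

With 210 items one could put exactly 10 in each of the 21 categories, and no category would reach 11.
Pigeonhole: one more item must land in a category that already has 10, giving it 11.
So 21 × 10 + 1 = 211 items are required.

211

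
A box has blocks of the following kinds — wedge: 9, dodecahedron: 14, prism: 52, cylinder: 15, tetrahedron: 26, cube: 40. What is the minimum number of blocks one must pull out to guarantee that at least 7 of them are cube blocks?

In the worst case for collecting cube blocks, every non-cube block comes out first.
There are 9 + 14 + 52 + 15 + 26 = 116 non-cube blocks altogether.
After those, each further block must be cube, so 116 + 7 = 123 draws guarantee 7 cube blocks.

123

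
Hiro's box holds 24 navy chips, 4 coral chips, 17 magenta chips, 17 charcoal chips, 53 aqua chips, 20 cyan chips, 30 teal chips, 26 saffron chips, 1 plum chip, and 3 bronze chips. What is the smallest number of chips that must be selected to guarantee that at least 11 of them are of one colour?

79

Pigeonhole: the 10 colours are the holes; the chips drawn are the pigeons.
To avoid 11 of any one colour, the worst case takes at most 10 of each colour, or every chip of a colour that has fewer than 10.
That gives 10 + 4 + 10 + 10 + 10 + 10 + 10 + 10 + 1 + 3 = 78 chips with no colour reaching 11.
The next chip forces some colour to 11, so 78 + 1 = 79.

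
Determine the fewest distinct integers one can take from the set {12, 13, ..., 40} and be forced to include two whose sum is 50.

17

A set avoiding the sum 50 can contain at most one of each pair {x, 50−x}, plus the 3 elements whose complement lies outside the range or equal to its own complement.
The integers 25, …, 40 (16 of them) are such a set: any two sum to at least 25+26 = 51 > 50.
Any 17th integer completes one of the 13 pairs, so 17 choices force a sum of 50.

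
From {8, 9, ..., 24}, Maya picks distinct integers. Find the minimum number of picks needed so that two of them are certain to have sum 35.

A set avoiding the sum 35 can contain at most one of each pair {x, 35−x}, plus the 3 elements whose complement lies outside the range.
The integers 8, …, 17 (10 of them) are such a set: any two sum to at least 8+9 = 17 and at most 16+17 = 33 < 35.
By pigeonhole, any 11th integer completes one of the 7 pairs, so 11 choices force a sum of 35.

11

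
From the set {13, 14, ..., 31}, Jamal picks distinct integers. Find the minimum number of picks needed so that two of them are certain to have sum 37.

14

A set avoiding the sum 37 can contain at most one of each pair {x, 37−x}, plus the 7 elements whose complement lies outside the range.
The integers 19, …, 31 (13 of them) are such a set: any two sum to at least 19+20 = 39 > 37.
Pigeonhole: any 14th integer completes one of the 6 pairs, so 14 choices force a sum of 37.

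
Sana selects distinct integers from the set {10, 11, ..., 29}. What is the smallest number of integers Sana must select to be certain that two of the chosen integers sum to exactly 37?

12

Two chosen integers sum to 37 exactly when both halves of some pair {x, 37−x} with 10 ≤ x ≤ 37−x ≤ 27 are chosen — 9 such pairs.
The remaining 2 elements (those with no distinct partner in range) can never complete a 37-sum, so the worst case takes all of them and one from each pair: 2 + 9 = 11.
By the pigeonhole principle, the 12th integer has to be the second member of some pair, so 11 + 1 = 12.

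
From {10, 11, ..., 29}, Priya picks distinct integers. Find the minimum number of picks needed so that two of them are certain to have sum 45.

14

A set avoiding the sum 45 can contain at most one of each pair {x, 45−x}, plus the 6 elements whose complement lies outside the range.
The integers 10, …, 22 (13 of them) are such a set: any two sum to at least 10+11 = 21 and at most 21+22 = 43 < 45.
Any 14th integer completes one of the 7 pairs, so 14 choices force a sum of 45.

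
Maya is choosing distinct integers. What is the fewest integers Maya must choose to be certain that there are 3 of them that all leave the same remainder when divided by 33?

67

The 33 residue classes mod 33 are the pigeonholes.
With 66 integers one could put 2 in each residue class and have no class reach 3.
The 67th integer pushes some class to 3, so 33·2 + 1 = 67.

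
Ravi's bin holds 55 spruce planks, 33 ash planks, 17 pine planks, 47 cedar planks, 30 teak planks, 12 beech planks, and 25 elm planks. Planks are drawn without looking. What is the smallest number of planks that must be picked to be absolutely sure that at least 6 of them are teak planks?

195

In the worst case for collecting teak planks, every non-teak plank comes out first.
There are 55 + 33 + 17 + 47 + 12 + 25 = 189 non-teak planks altogether.
After those, each further plank must be teak, so 189 + 6 = 195 draws guarantee 6 teak planks.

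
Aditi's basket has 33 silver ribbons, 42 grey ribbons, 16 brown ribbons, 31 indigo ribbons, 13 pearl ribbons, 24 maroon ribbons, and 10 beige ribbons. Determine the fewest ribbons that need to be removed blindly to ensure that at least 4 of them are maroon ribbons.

149

In the worst case for collecting maroon ribbons, every non-maroon ribbon comes out first.
There are 33 + 42 + 16 + 31 + 13 + 10 = 145 non-maroon ribbons altogether.
After those, each further ribbon must be maroon, so 145 + 4 = 149 draws guarantee 4 maroon ribbons.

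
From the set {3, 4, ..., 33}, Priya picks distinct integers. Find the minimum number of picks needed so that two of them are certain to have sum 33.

18

Group the elements by complementary pair {x, 33−x}: {3,30}, {4,29}, {5,28}, …, giving 14 two-element pairs and 3 integers whose partner 33−x falls outside [3,33].
By the pigeonhole principle, treating each of those 17 groups as a pigeonhole, one can pick one integer per group — 17 integers — with no two summing to 33.
The 18th integer lands in an occupied pair, forcing a sum of 33.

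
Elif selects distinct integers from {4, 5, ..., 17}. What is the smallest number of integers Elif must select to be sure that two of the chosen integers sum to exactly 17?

10

A set avoiding the sum 17 can contain at most one of each pair {x, 17−x}, plus the 4 elements whose complement lies outside the range.
The integers 9, …, 17 (9 of them) are such a set: any two sum to at least 9+10 = 19 > 17.
By pigeonhole, any 10th integer completes one of the 5 pairs, so 10 choices force a sum of 17.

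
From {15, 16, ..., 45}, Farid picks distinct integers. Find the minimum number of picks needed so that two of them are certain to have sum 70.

22

A set avoiding the sum 70 can contain at most one of each pair {x, 70−x}, plus the 11 elements whose complement lies outside the range or equal to its own complement.
The integers 15, …, 35 (21 of them) are such a set: any two sum to at least 15+16 = 31 and at most 34+35 = 69 < 70.
Any 22nd integer completes one of the 10 pairs, so 22 choices force a sum of 70.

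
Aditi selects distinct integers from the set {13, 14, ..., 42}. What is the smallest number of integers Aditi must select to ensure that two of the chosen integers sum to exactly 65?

21

Two chosen integers sum to 65 exactly when both halves of some pair {x, 65−x} with 23 ≤ x ≤ 65−x ≤ 42 are chosen — 10 such pairs.
The remaining 10 elements (those with no distinct partner in range) can never complete a 65-sum, so the worst case takes all of them and one from each pair: 10 + 10 = 20.
The 21st integer has to be the second member of some pair, so 20 + 1 = 21.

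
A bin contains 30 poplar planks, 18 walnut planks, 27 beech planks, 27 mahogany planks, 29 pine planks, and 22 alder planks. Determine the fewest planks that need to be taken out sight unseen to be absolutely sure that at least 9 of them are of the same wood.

49

An adversary could hand out at most 8 planks per wood: 8 + 8 + 8 + 8 + 8 + 8 = 48 planks and still no wood has 9.
By pigeonhole, one more plank lands in a wood already at 8, so 49 draws are enough and 48 are not.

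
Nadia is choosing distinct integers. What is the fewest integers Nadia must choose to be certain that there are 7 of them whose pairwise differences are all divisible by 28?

Integers whose pairwise differences are multiples of 28 are exactly those sharing a remainder mod 28. The 28 residue classes mod 28 are the pigeonholes.
With 168 integers one could put 6 in each residue class and have no class reach 7.
The 169th integer pushes some class to 7, so 28·6 + 1 = 169.

169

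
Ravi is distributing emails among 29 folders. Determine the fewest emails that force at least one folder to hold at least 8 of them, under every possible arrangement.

204

With 203 emails one could put exactly 7 in each of the 29 folders, and no folder would reach 8.
One more email must land in a folder that already has 7, giving it 8.
So 29 × 7 + 1 = 204 emails are required.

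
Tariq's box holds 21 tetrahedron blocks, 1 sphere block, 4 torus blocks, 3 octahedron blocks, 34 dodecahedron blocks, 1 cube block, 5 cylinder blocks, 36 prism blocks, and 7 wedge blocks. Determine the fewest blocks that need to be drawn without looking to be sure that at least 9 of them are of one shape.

An adversary could hand out at most 8 blocks per shape (6 shapes run out sooner): 8 + 1 + 4 + 3 + 8 + 1 + 5 + 8 + 7 = 45 blocks and still no shape has 9.
Pigeonhole: one more block lands in a shape already at 8, so 46 draws are enough and 45 are not.

46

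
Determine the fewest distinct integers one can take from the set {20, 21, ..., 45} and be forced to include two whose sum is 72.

A set avoiding the sum 72 can contain at most one of each pair {x, 72−x}, plus the 8 elements whose complement lies outside the range or equal to its own complement.
The integers 20, …, 36 (17 of them) are such a set: any two sum to at least 20+21 = 41 and at most 35+36 = 71 < 72.
Any 18th integer completes one of the 9 pairs, so 18 choices force a sum of 72.

18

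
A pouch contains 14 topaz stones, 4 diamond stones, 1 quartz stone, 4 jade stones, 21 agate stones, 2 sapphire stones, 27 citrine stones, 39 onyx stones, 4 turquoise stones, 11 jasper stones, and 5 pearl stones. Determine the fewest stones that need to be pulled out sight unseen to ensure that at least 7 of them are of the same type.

Pigeonhole: the 11 types are the holes; the stones drawn are the pigeons.
To avoid 7 of any one type, the worst case takes at most 6 of each type, or every stone of a type that has fewer than 6.
That gives 6 + 4 + 1 + 4 + 6 + 2 + 6 + 6 + 4 + 6 + 5 = 50 stones with no type reaching 7.
The next stone forces some type to 7, so 50 + 1 = 51.

51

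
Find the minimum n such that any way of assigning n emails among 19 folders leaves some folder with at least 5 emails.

77

With 76 emails one could put exactly 4 in each of the 19 folders, and no folder would reach 5.
By the pigeonhole principle, one more email must land in a folder that already has 4, giving it 5.
So 19 × 4 + 1 = 77 emails are required.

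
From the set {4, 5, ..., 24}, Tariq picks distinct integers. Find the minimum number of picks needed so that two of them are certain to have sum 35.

15

Two chosen integers sum to 35 exactly when both halves of some pair {x, 35−x} with 11 ≤ x ≤ 35−x ≤ 24 are chosen — 7 such pairs.
The remaining 7 elements (those with no distinct partner in range) can never complete a 35-sum, so the worst case takes all of them and one from each pair: 7 + 7 = 14.
Pigeonhole: the 15th integer has to be the second member of some pair, so 14 + 1 = 15.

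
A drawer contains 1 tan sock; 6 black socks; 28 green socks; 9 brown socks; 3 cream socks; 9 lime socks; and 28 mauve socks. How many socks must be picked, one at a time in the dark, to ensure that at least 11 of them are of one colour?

By pigeonhole, put each drawn sock into a box by colour. The largest draw with every box below 11 takes min(count, 10) from each colour; colours with fewer than 10 contribute all they have.
Σ min(cᵢ, 10) = 1 + 6 + 10 + 9 + 3 + 9 + 10 = 48.
Draw number 48 + 1 = 49 must push one box to 11.

49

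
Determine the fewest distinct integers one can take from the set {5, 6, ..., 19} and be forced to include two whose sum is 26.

10

Group the elements by complementary pair {x, 26−x}: {7,19}, {8,18}, {9,17}, …, giving 6 two-element pairs; the single value 13 (it cannot pair with itself since the integers are distinct); and 2 integers whose partner 26−x falls outside [5,19].
By pigeonhole, treating each of those 9 groups as a pigeonhole, one can pick one integer per group — 9 integers — with no two summing to 26.
The 10th integer lands in an occupied pair, forcing a sum of 26.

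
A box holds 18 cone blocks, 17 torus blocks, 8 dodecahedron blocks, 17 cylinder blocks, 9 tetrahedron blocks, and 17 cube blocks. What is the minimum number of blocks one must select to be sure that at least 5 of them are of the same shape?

By pigeonhole, the 6 shapes are the holes; the blocks drawn are the pigeons.
To avoid 5 of any one shape, the worst case takes at most 4 of each shape.
That gives 4 + 4 + 4 + 4 + 4 + 4 = 24 blocks with no shape reaching 5.
The next block forces some shape to 5, so 24 + 1 = 25.

25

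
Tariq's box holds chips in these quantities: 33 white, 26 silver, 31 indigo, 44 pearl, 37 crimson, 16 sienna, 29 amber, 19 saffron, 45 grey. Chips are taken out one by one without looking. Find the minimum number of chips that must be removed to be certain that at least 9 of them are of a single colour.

73

Put each drawn chip into a box by colour. The largest draw with every box below 9 takes min(count, 8) from each colour.
Σ min(cᵢ, 8) = 8 + 8 + 8 + 8 + 8 + 8 + 8 + 8 + 8 = 72.
Draw number 72 + 1 = 73 must push one box to 9.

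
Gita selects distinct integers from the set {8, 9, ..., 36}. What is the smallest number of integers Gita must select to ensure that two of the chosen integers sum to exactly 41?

Group the elements by complementary pair {x, 41−x}: {8,33}, {9,32}, {10,31}, …, giving 13 two-element pairs and 3 integers whose partner 41−x falls outside [8,36].
Treating each of those 16 groups as a pigeonhole, one can pick one integer per group — 16 integers — with no two summing to 41.
The 17th integer lands in an occupied pair, forcing a sum of 41.

17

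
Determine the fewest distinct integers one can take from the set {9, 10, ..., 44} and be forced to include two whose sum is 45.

Two chosen integers sum to 45 exactly when both halves of some pair {x, 45−x} with 9 ≤ x ≤ 45−x ≤ 36 are chosen — 14 such pairs.
The remaining 8 elements (those with no distinct partner in range) can never complete a 45-sum, so the worst case takes all of them and one from each pair: 8 + 14 = 22.
The 23rd integer has to be the second member of some pair, so 22 + 1 = 23.

23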